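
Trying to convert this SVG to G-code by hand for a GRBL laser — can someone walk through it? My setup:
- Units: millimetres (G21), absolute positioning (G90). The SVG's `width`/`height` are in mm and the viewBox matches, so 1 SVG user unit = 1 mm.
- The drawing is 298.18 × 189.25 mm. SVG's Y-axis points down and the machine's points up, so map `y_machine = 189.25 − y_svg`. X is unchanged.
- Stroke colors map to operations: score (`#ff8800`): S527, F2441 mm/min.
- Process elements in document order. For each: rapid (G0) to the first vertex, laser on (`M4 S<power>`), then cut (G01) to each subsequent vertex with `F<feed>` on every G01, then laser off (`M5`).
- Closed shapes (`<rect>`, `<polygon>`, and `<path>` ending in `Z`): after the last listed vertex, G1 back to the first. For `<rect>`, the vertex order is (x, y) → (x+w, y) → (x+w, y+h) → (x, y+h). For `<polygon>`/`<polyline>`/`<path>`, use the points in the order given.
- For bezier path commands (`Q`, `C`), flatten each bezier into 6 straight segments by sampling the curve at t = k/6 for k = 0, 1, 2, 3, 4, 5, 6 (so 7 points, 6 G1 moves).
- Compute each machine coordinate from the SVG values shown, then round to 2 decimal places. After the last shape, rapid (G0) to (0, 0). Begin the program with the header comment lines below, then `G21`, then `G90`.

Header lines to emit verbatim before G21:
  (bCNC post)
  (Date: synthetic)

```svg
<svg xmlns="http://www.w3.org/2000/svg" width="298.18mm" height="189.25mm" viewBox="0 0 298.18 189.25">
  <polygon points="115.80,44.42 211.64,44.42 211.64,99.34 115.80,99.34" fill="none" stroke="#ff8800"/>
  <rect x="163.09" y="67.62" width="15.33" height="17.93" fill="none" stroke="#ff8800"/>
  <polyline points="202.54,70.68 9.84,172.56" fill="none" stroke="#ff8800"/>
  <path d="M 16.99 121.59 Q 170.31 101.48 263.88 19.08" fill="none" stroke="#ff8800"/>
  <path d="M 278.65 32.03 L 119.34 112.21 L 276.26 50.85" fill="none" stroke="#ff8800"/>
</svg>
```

Since the viewBox matches the mm dimensions, user units are millimetres directly. The only transform is the Y-flip y_m = 189.25 − y_svg.

Shape 1 is a rectangle drawn with `<polygon>`. Its stroke #ff8800 means score at S527, F2441. After flipping Y the toolpath is (115.80,144.83) → (211.64,144.83) → (211.64,89.91) → (115.80,89.91) → (115.80,144.83), returning to the start.

Shape 2 is a rectangle drawn with `<rect>`. Its stroke #ff8800 means score at S527, F2441. After flipping Y the toolpath is (163.09,121.63) → (178.42,121.63) → (178.42,103.70) → (163.09,103.70) → (163.09,121.63), returning to the start.

Shape 3 is a line segment drawn with `<polyline>`. Its stroke #ff8800 means score at S527, F2441. After flipping Y the toolpath is (202.54,118.57) → (9.84,16.69).

Shape 4 is a quadratic bezier drawn with `<path>`. Its stroke #ff8800 means score at S527, F2441. After flipping Y the toolpath is (16.99,67.66) → (66.44,76.09) → (112.56,87.99) → (155.37,103.34) → (194.86,122.16) → (231.03,144.43) → (263.88,170.17).

Shape 5 is a open polyline drawn with `<path>`. Its stroke #ff8800 means score at S527, F2441. After flipping Y the toolpath is (278.65,157.22) → (119.34,77.04) → (276.26,138.40).

(bCNC post)
(Date: synthetic)
G21
G90
G0 X115.80 Y144.83
M4 S527
G01 X211.64 Y144.83 F2441
G01 X211.64 Y89.91 F2441
G01 X115.80 Y89.91 F2441
G01 X115.80 Y144.83 F2441
M5
G0 X163.09 Y121.63
M4 S527
G01 X178.42 Y121.63 F2441
G01 X178.42 Y103.70 F2441
G01 X163.09 Y103.70 F2441
G01 X163.09 Y121.63 F2441
M5
G0 X202.54 Y118.57
M4 S527
G01 X9.84 Y16.69 F2441
M5
G0 X16.99 Y67.66
M4 S527
G01 X66.44 Y76.09 F2441
G01 X112.56 Y87.99 F2441
G01 X155.37 Y103.34 F2441
G01 X194.86 Y122.16 F2441
G01 X231.03 Y144.43 F2441
G01 X263.88 Y170.17 F2441
M5
G0 X278.65 Y157.22
M4 S527
G01 X119.34 Y77.04 F2441
G01 X276.26 Y138.40 F2441
M5
G0 X0.00 Y0.00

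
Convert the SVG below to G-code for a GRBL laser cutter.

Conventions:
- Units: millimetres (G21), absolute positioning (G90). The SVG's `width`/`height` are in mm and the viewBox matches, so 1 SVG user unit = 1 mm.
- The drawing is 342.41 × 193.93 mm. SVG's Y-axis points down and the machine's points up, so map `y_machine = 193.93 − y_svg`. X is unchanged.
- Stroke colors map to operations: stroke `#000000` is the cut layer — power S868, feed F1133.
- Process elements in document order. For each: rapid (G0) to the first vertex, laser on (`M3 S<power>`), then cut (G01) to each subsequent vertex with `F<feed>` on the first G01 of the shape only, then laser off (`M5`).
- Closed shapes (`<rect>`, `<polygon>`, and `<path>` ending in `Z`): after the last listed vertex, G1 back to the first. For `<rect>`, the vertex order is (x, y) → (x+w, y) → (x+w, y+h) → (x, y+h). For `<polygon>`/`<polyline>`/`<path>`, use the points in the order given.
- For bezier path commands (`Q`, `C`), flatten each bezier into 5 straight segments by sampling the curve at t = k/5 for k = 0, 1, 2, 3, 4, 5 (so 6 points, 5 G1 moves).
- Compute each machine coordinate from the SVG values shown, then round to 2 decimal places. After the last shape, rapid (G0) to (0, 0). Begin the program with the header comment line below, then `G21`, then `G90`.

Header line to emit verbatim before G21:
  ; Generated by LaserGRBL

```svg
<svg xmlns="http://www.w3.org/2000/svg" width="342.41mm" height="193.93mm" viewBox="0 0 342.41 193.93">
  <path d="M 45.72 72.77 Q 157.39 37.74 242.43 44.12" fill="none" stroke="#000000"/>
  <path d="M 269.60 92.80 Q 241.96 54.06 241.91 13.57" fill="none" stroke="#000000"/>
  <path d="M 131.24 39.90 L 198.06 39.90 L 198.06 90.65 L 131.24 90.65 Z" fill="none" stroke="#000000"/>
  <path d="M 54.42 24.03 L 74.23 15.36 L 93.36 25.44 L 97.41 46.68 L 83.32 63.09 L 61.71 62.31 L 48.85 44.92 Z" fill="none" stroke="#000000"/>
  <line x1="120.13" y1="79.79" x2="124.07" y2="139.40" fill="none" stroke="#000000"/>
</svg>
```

1 u = 1 mm; y_m = 193.93 − y.

[1] `<path>` quadratic bezier, #000000→cut S868 F1133: (45.72,121.16) → (89.32,133.52) → (130.80,142.56) → (170.14,148.29) → (207.35,150.71) → (242.43,149.81)

[2] `<path>` quadratic bezier, #000000→cut S868 F1133: (269.60,101.13) → (259.65,116.70) → (251.90,132.40) → (246.36,148.25) → (243.03,164.23) → (241.91,180.36)

[3] `<path>` rectangle, #000000→cut S868 F1133: (131.24,154.03) → (198.06,154.03) → (198.06,103.28) → (131.24,103.28) → (131.24,154.03) (closed)

[4] `<path>` regular polygon, #000000→cut S868 F1133: (54.42,169.90) → (74.23,178.57) → (93.36,168.49) → (97.41,147.25) → (83.32,130.84) → (61.71,131.62) → (48.85,149.01) → (54.42,169.90) (closed)

[5] `<line>` line segment, #000000→cut S868 F1133: (120.13,114.14) → (124.07,54.53)

; Generated by LaserGRBL
G21
G90
G0 X45.72 Y121.16
M3 S868
G01 X89.32 Y133.52 F1133
G01 X130.80 Y142.56
G01 X170.14 Y148.29
G01 X207.35 Y150.71
G01 X242.43 Y149.81
M5
G0 X269.60 Y101.13
M3 S868
G01 X259.65 Y116.70 F1133
G01 X251.90 Y132.40
G01 X246.36 Y148.25
G01 X243.03 Y164.23
G01 X241.91 Y180.36
M5
G0 X131.24 Y154.03
M3 S868
G01 X198.06 Y154.03 F1133
G01 X198.06 Y103.28
G01 X131.24 Y103.28
G01 X131.24 Y154.03
M5
G0 X54.42 Y169.90
M3 S868
G01 X74.23 Y178.57 F1133
G01 X93.36 Y168.49
G01 X97.41 Y147.25
G01 X83.32 Y130.84
G01 X61.71 Y131.62
G01 X48.85 Y149.01
G01 X54.42 Y169.90
M5
G0 X120.13 Y114.14
M3 S868
G01 X124.07 Y54.53 F1133
M5
G0 X0.00 Y0.00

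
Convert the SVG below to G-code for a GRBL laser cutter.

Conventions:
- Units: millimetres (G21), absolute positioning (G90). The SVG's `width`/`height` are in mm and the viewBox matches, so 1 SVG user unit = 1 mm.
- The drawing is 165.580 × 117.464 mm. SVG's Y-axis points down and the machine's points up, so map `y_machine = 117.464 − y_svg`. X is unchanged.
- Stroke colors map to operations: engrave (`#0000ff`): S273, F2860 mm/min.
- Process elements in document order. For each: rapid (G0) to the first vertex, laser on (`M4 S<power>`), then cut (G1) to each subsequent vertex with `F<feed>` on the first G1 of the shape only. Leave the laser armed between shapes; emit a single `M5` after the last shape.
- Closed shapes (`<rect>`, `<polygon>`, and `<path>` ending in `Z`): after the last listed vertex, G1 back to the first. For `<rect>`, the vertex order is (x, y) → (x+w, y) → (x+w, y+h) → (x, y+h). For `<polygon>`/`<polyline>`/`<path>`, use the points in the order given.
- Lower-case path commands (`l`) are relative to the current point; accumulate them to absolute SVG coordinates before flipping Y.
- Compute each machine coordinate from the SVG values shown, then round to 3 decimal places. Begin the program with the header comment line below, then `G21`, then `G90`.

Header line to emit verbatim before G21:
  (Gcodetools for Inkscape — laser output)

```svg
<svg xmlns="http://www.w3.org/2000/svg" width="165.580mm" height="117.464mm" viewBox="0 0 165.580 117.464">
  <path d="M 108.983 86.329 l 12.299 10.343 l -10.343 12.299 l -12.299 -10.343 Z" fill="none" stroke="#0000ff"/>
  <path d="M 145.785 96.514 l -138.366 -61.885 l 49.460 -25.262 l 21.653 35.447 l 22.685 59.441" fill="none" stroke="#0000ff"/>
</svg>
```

(Gcodetools for Inkscape — laser output)
G21
G90
G0 X108.983 Y31.135
M4 S273
G1 X121.282 Y20.792 F2860
G1 X110.939 Y8.493
G1 X98.640 Y18.836
G1 X108.983 Y31.135
G0 X145.785 Y20.950
M4 S273
G1 X7.419 Y82.835 F2860
G1 X56.879 Y108.097
G1 X78.532 Y72.650
G1 X101.217 Y13.209
M5

viewBox `0 0 165.580 117.464` with mm width/height → 1 unit = 1 mm. Flip: y_m = 117.464 − y_svg.

**Shape 1** — `<path>` regular polygon, stroke `#0000ff` → engrave (S273, F2860). Machine vertices: (108.983,31.135) → (121.282,20.792) → (110.939,8.493) → (98.640,18.836) → (108.983,31.135). Closed: final G1 returns to the first vertex.

**Shape 2** — `<path>` open polyline, stroke `#0000ff` → engrave (S273, F2860). Machine vertices: (145.785,20.950) → (7.419,82.835) → (56.879,108.097) → (78.532,72.650) → (101.217,13.209). Open path.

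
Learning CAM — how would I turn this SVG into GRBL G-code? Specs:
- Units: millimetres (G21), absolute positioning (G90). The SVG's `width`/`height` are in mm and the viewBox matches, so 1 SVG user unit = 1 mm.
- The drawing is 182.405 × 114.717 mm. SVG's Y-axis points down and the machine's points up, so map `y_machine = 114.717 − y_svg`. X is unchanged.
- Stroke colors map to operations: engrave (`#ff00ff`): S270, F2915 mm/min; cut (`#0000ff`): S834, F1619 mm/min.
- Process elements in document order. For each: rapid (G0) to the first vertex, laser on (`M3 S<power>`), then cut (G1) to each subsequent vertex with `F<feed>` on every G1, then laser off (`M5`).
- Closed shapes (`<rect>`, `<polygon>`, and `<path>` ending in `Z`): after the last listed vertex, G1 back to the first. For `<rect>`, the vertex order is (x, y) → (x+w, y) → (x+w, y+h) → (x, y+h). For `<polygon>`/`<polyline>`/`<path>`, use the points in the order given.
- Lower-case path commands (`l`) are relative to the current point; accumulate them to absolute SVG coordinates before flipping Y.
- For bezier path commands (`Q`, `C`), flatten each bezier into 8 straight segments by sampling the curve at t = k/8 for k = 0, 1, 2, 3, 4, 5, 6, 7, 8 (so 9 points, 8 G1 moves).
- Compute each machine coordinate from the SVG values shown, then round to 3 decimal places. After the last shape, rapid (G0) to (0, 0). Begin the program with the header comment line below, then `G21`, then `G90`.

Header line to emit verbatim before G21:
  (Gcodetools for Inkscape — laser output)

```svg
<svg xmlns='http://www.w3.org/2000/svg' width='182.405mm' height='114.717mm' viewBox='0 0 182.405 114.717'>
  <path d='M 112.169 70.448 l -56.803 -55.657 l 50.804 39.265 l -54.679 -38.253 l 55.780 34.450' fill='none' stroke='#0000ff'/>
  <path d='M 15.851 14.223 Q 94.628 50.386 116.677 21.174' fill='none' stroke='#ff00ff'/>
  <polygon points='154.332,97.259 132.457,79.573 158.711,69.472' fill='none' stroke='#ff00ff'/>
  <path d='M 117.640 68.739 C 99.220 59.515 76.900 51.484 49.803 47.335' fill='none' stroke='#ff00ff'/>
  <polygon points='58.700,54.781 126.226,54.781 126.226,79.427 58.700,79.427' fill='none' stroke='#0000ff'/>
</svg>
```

viewBox `0 0 182.405 114.717` with mm width/height → 1 unit = 1 mm. Flip: y_m = 114.717 − y_svg.

**Shape 1** — `<path>` open polyline, stroke `#0000ff` → cut (S834, F1619). Machine vertices: (112.169,44.269) → (55.366,99.926) → (106.170,60.661) → (51.491,98.914) → (107.271,64.464). Open path.

**Shape 2** — `<path>` quadratic bezier, stroke `#ff00ff` → engrave (S270, F2915). Control points (SVG): P0=(15.851,14.223), P1=(94.628,50.386), P2=(116.677,21.174); sampled at t=k/8. Machine vertices: (15.851,100.494) → (34.659,92.475) → (51.694,86.498) → (66.956,82.565) → (80.446,80.675) → (92.163,80.827) → (102.107,83.023) → (110.278,87.261) → (116.677,93.543). Open path.

**Shape 3** — `<polygon>` regular polygon, stroke `#ff00ff` → engrave (S270, F2915). Machine vertices: (154.332,17.458) → (132.457,35.144) → (158.711,45.245) → (154.332,17.458). Closed: final G1 returns to the first vertex.

**Shape 4** — `<path>` cubic bezier, stroke `#ff00ff` → engrave (S270, F2915). Control points (SVG): P0=(117.640,68.739), P1=(99.220,59.515), P2=(76.900,51.484), P3=(49.803,47.335); sampled at t=k/8. Machine vertices: (117.640,45.978) → (110.548,49.376) → (103.080,52.630) → (95.226,55.710) → (86.975,58.583) → (78.318,61.218) → (69.244,63.584) → (59.742,65.649) → (49.803,67.382). Open path.

**Shape 5** — `<polygon>` rectangle, stroke `#0000ff` → cut (S834, F1619). Machine vertices: (58.700,59.936) → (126.226,59.936) → (126.226,35.290) → (58.700,35.290) → (58.700,59.936). Closed: final G1 returns to the first vertex.

(Gcodetools for Inkscape — laser output)
G21
G90
G0 X112.169 Y44.269
M3 S834
G1 X55.366 Y99.926 F1619
G1 X106.170 Y60.661 F1619
G1 X51.491 Y98.914 F1619
G1 X107.271 Y64.464 F1619
M5
G0 X15.851 Y100.494
M3 S270
G1 X34.659 Y92.475 F2915
G1 X51.694 Y86.498 F2915
G1 X66.956 Y82.565 F2915
G1 X80.446 Y80.675 F2915
G1 X92.163 Y80.827 F2915
G1 X102.107 Y83.023 F2915
G1 X110.278 Y87.261 F2915
G1 X116.677 Y93.543 F2915
M5
G0 X154.332 Y17.458
M3 S270
G1 X132.457 Y35.144 F2915
G1 X158.711 Y45.245 F2915
G1 X154.332 Y17.458 F2915
M5
G0 X117.640 Y45.978
M3 S270
G1 X110.548 Y49.376 F2915
G1 X103.080 Y52.630 F2915
G1 X95.226 Y55.710 F2915
G1 X86.975 Y58.583 F2915
G1 X78.318 Y61.218 F2915
G1 X69.244 Y63.584 F2915
G1 X59.742 Y65.649 F2915
G1 X49.803 Y67.382 F2915
M5
G0 X58.700 Y59.936
M3 S834
G1 X126.226 Y59.936 F1619
G1 X126.226 Y35.290 F1619
G1 X58.700 Y35.290 F1619
G1 X58.700 Y59.936 F1619
M5
G0 X0.000 Y0.000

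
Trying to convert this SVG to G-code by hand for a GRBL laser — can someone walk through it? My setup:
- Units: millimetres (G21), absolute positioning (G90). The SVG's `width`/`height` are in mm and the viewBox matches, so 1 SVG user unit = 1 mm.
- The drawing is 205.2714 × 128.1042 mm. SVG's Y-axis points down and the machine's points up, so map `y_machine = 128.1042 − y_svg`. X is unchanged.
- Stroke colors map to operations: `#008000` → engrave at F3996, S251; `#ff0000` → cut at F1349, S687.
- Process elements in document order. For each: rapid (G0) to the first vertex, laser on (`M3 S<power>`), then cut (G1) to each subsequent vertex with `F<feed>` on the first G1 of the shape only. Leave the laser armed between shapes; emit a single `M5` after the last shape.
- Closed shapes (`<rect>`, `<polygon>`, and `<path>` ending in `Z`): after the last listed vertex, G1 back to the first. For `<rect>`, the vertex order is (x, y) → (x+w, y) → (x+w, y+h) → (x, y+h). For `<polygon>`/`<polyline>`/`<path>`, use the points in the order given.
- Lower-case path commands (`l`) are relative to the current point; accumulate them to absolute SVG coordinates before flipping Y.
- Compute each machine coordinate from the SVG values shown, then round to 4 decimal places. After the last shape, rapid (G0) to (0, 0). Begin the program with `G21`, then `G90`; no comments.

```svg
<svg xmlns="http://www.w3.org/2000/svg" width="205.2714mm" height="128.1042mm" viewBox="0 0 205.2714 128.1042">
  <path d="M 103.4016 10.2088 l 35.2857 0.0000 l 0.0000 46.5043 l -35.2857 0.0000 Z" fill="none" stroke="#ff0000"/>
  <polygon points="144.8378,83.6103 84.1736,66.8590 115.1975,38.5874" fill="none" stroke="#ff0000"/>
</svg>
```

G21
G90
G0 X103.4016 Y117.8954
M3 S687
G1 X138.6873 Y117.8954 F1349
G1 X138.6873 Y71.3911
G1 X103.4016 Y71.3911
G1 X103.4016 Y117.8954
G0 X144.8378 Y44.4939
M3 S687
G1 X84.1736 Y61.2452 F1349
G1 X115.1975 Y89.5168
G1 X144.8378 Y44.4939
M5
G0 X0.0000 Y0.0000

Since the viewBox matches the mm dimensions, user units are millimetres directly. The only transform is the Y-flip y_m = 128.1042 − y_svg.

Shape 1 is a rectangle drawn with `<path>`. Its stroke #ff0000 means cut at S687, F1349. After flipping Y the toolpath is (103.4016,117.8954) → (138.6873,117.8954) → (138.6873,71.3911) → (103.4016,71.3911) → (103.4016,117.8954), returning to the start.

Shape 2 is a closed polygon drawn with `<polygon>`. Its stroke #ff0000 means cut at S687, F1349. After flipping Y the toolpath is (144.8378,44.4939) → (84.1736,61.2452) → (115.1975,89.5168) → (144.8378,44.4939), returning to the start.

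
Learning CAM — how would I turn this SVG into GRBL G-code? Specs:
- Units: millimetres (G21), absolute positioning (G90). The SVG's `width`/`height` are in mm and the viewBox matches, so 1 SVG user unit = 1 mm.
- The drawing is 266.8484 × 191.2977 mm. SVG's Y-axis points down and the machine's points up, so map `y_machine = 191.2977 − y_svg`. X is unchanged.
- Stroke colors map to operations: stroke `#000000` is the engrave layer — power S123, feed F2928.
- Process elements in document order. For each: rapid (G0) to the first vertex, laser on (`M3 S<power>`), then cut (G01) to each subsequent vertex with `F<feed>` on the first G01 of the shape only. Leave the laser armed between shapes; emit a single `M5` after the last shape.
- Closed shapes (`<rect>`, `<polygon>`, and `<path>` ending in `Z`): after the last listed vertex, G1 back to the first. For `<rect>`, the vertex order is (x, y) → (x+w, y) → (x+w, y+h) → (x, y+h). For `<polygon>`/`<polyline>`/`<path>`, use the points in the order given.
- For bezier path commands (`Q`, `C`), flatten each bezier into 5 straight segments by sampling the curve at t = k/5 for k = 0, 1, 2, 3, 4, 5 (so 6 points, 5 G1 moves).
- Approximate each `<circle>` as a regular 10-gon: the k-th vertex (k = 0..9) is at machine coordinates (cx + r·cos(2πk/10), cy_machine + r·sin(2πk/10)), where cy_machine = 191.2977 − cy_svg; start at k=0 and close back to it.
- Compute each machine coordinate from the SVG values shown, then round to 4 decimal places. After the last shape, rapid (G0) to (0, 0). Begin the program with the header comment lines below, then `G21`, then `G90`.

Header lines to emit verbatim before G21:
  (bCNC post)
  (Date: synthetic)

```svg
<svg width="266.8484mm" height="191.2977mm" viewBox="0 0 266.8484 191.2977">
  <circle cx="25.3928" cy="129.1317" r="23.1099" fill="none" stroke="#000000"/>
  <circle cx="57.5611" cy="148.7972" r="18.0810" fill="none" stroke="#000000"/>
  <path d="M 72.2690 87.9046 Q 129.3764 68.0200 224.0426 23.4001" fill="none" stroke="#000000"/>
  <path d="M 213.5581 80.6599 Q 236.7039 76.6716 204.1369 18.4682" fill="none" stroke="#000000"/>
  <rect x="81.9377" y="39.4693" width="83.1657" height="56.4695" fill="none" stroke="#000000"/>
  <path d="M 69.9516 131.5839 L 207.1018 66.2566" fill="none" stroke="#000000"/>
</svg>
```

1 u = 1 mm; y_m = 191.2977 − y.

[1] `<circle>` circle, #000000→engrave S123 F2928: (48.5027,62.1660) → (44.0891,75.7497) → (32.5342,84.1448) → (18.2514,84.1448) → (6.6965,75.7497) → (2.2829,62.1660) → (6.6965,48.5823) → (18.2514,40.1872) → (32.5342,40.1872) → (44.0891,48.5823) → (48.5027,62.1660) (closed)

[2] `<circle>` circle, #000000→engrave S123 F2928: (75.6421,42.5005) → (72.1889,53.1282) → (63.1484,59.6966) → (51.9738,59.6966) → (42.9333,53.1282) → (39.4801,42.5005) → (42.9333,31.8728) → (51.9738,25.3044) → (63.1484,25.3044) → (72.1889,31.8728) → (75.6421,42.5005) (closed)

[3] `<path>` quadratic bezier, #000000→engrave S123 F2928: (72.2690,103.3931) → (96.6143,112.3364) → (123.9643,123.2584) → (154.3190,136.1593) → (187.6785,151.0391) → (224.0426,167.8976)

[4] `<path>` quadratic bezier, #000000→engrave S123 F2928: (213.5581,110.6378) → (220.5879,114.4017) → (223.1607,122.5029) → (221.2765,134.9412) → (214.9352,151.7167) → (204.1369,172.8295)

[5] `<rect>` rectangle, #000000→engrave S123 F2928: (81.9377,151.8284) → (165.1034,151.8284) → (165.1034,95.3589) → (81.9377,95.3589) → (81.9377,151.8284) (closed)

[6] `<path>` line segment, #000000→engrave S123 F2928: (69.9516,59.7138) → (207.1018,125.0411)

(bCNC post)
(Date: synthetic)
G21
G90
G0 X48.5027 Y62.1660
M3 S123
G01 X44.0891 Y75.7497 F2928
G01 X32.5342 Y84.1448
G01 X18.2514 Y84.1448
G01 X6.6965 Y75.7497
G01 X2.2829 Y62.1660
G01 X6.6965 Y48.5823
G01 X18.2514 Y40.1872
G01 X32.5342 Y40.1872
G01 X44.0891 Y48.5823
G01 X48.5027 Y62.1660
G0 X75.6421 Y42.5005
M3 S123
G01 X72.1889 Y53.1282 F2928
G01 X63.1484 Y59.6966
G01 X51.9738 Y59.6966
G01 X42.9333 Y53.1282
G01 X39.4801 Y42.5005
G01 X42.9333 Y31.8728
G01 X51.9738 Y25.3044
G01 X63.1484 Y25.3044
G01 X72.1889 Y31.8728
G01 X75.6421 Y42.5005
G0 X72.2690 Y103.3931
M3 S123
G01 X96.6143 Y112.3364 F2928
G01 X123.9643 Y123.2584
G01 X154.3190 Y136.1593
G01 X187.6785 Y151.0391
G01 X224.0426 Y167.8976
G0 X213.5581 Y110.6378
M3 S123
G01 X220.5879 Y114.4017 F2928
G01 X223.1607 Y122.5029
G01 X221.2765 Y134.9412
G01 X214.9352 Y151.7167
G01 X204.1369 Y172.8295
G0 X81.9377 Y151.8284
M3 S123
G01 X165.1034 Y151.8284 F2928
G01 X165.1034 Y95.3589
G01 X81.9377 Y95.3589
G01 X81.9377 Y151.8284
G0 X69.9516 Y59.7138
M3 S123
G01 X207.1018 Y125.0411 F2928
M5
G0 X0.0000 Y0.0000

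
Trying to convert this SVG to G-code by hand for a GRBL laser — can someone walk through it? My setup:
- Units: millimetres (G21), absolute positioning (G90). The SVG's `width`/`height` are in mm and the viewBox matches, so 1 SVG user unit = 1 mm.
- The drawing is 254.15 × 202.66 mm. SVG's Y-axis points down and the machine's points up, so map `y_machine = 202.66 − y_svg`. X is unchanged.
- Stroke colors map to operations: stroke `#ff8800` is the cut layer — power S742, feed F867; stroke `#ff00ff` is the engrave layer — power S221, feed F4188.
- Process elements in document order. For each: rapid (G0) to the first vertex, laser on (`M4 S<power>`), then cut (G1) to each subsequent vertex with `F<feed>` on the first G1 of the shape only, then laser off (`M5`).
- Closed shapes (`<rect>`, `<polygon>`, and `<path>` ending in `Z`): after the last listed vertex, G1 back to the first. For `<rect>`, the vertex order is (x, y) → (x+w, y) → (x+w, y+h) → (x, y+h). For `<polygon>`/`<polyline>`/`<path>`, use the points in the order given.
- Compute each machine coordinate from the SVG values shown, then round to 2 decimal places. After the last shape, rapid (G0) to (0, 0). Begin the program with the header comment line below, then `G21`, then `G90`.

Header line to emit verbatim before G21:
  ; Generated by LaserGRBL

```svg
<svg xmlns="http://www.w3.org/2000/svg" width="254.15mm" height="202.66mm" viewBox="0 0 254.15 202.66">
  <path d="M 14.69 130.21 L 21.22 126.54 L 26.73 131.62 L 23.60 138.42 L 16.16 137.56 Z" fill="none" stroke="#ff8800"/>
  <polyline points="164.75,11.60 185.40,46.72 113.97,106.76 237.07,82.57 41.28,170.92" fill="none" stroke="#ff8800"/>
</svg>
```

; Generated by LaserGRBL
G21
G90
G0 X14.69 Y72.45
M4 S742
G1 X21.22 Y76.12 F867
G1 X26.73 Y71.04
G1 X23.60 Y64.24
G1 X16.16 Y65.10
G1 X14.69 Y72.45
M5
G0 X164.75 Y191.06
M4 S742
G1 X185.40 Y155.94 F867
G1 X113.97 Y95.90
G1 X237.07 Y120.09
G1 X41.28 Y31.74
M5
G0 X0.00 Y0.00

Since the viewBox matches the mm dimensions, user units are millimetres directly. The only transform is the Y-flip y_m = 202.66 − y_svg.

Shape 1 is a regular polygon drawn with `<path>`. Its stroke #ff8800 means cut at S742, F867. After flipping Y the toolpath is (14.69,72.45) → (21.22,76.12) → (26.73,71.04) → (23.60,64.24) → (16.16,65.10) → (14.69,72.45), returning to the start.

Shape 2 is a open polyline drawn with `<polyline>`. Its stroke #ff8800 means cut at S742, F867. After flipping Y the toolpath is (164.75,191.06) → (185.40,155.94) → (113.97,95.90) → (237.07,120.09) → (41.28,31.74).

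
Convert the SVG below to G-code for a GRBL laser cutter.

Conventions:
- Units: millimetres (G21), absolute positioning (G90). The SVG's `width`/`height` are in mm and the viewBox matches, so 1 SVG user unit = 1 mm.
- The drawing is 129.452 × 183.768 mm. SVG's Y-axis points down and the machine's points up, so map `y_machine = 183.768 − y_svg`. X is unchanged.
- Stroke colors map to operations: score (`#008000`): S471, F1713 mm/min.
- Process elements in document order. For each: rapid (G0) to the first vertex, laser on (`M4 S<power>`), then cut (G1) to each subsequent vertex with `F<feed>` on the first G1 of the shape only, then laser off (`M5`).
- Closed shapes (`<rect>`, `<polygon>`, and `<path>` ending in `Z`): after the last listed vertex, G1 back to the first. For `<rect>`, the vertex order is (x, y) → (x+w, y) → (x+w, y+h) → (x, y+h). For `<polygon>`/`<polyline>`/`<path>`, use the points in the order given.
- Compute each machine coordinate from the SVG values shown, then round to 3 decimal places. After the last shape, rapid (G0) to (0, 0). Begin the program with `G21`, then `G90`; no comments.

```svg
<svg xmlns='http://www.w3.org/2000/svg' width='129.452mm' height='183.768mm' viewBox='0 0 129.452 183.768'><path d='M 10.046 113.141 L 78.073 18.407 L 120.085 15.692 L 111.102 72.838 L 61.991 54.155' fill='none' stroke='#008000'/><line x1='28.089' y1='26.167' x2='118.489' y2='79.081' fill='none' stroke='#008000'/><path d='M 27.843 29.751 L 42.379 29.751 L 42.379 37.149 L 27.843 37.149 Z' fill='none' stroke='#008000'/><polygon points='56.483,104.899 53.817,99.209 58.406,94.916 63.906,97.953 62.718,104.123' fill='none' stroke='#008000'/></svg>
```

1 u = 1 mm; y_m = 183.768 − y.

[1] `<path>` open polyline, #008000→score S471 F1713: (10.046,70.627) → (78.073,165.361) → (120.085,168.076) → (111.102,110.930) → (61.991,129.613)

[2] `<line>` line segment, #008000→score S471 F1713: (28.089,157.601) → (118.489,104.687)

[3] `<path>` rectangle, #008000→score S471 F1713: (27.843,154.017) → (42.379,154.017) → (42.379,146.619) → (27.843,146.619) → (27.843,154.017) (closed)

[4] `<polygon>` regular polygon, #008000→score S471 F1713: (56.483,78.869) → (53.817,84.559) → (58.406,88.852) → (63.906,85.815) → (62.718,79.645) → (56.483,78.869) (closed)

G21
G90
G0 X10.046 Y70.627
M4 S471
G1 X78.073 Y165.361 F1713
G1 X120.085 Y168.076
G1 X111.102 Y110.930
G1 X61.991 Y129.613
M5
G0 X28.089 Y157.601
M4 S471
G1 X118.489 Y104.687 F1713
M5
G0 X27.843 Y154.017
M4 S471
G1 X42.379 Y154.017 F1713
G1 X42.379 Y146.619
G1 X27.843 Y146.619
G1 X27.843 Y154.017
M5
G0 X56.483 Y78.869
M4 S471
G1 X53.817 Y84.559 F1713
G1 X58.406 Y88.852
G1 X63.906 Y85.815
G1 X62.718 Y79.645
G1 X56.483 Y78.869
M5
G0 X0.000 Y0.000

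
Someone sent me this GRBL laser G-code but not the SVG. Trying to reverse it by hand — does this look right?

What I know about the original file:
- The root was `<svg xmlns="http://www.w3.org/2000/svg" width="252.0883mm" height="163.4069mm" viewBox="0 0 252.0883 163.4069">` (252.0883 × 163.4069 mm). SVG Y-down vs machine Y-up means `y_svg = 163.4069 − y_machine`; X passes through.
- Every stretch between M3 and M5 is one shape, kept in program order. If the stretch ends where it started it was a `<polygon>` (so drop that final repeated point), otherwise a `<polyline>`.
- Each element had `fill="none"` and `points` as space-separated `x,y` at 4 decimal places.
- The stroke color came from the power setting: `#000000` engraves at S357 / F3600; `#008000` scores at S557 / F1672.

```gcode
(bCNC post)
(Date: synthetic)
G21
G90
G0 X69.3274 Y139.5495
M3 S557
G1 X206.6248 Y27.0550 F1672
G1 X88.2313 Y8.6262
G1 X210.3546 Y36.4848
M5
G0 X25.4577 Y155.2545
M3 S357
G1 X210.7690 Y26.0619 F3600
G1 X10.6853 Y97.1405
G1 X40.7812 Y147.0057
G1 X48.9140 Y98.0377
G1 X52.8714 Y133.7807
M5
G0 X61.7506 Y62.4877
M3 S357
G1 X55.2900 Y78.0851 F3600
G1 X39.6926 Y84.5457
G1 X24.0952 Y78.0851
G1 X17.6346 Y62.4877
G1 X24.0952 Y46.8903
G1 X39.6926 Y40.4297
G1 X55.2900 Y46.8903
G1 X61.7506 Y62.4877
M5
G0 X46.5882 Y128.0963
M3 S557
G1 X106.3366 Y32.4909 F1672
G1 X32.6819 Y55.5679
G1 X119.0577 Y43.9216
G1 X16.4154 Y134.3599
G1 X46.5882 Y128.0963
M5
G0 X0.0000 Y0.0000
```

<svg xmlns="http://www.w3.org/2000/svg" width="252.0883mm" height="163.4069mm" viewBox="0 0 252.0883 163.4069">
  <polyline points="69.3274,23.8574 206.6248,136.3519 88.2313,154.7807 210.3546,126.9221" fill="none" stroke="#008000"/>
  <polyline points="25.4577,8.1524 210.7690,137.3450 10.6853,66.2664 40.7812,16.4012 48.9140,65.3692 52.8714,29.6262" fill="none" stroke="#000000"/>
  <polygon points="61.7506,100.9192 55.2900,85.3218 39.6926,78.8612 24.0952,85.3218 17.6346,100.9192 24.0952,116.5166 39.6926,122.9772 55.2900,116.5166" fill="none" stroke="#000000"/>
  <polygon points="46.5882,35.3106 106.3366,130.9160 32.6819,107.8390 119.0577,119.4853 16.4154,29.0470" fill="none" stroke="#008000"/>
</svg>

Machine Y-up, SVG Y-down with viewBox height 163.4069, so y_svg = 163.4069 − y_machine; X carries over.

Run 1: power S557 maps to stroke `#008000` (score). The run is open, so emit a `<polyline>` with points (Y-flipped): 69.3274,23.8574 206.6248,136.3519 88.2313,154.7807 210.3546,126.9221.

Run 2: power S357 maps to stroke `#000000` (engrave). The run is open, so emit a `<polyline>` with points (Y-flipped): 25.4577,8.1524 210.7690,137.3450 10.6853,66.2664 40.7812,16.4012 48.9140,65.3692 52.8714,29.6262.

Run 3: S357 ⇒ engrave layer `#000000`. The run returns to its start, so emit a `<polygon>` with points (Y-flipped): 61.7506,100.9192 55.2900,85.3218 39.6926,78.8612 24.0952,85.3218 17.6346,100.9192 24.0952,116.5166 39.6926,122.9772 55.2900,116.5166.

Run 4: power S557 maps to stroke `#008000` (score). The run returns to its start, so emit a `<polygon>` with points (Y-flipped): 46.5882,35.3106 106.3366,130.9160 32.6819,107.8390 119.0577,119.4853 16.4154,29.0470.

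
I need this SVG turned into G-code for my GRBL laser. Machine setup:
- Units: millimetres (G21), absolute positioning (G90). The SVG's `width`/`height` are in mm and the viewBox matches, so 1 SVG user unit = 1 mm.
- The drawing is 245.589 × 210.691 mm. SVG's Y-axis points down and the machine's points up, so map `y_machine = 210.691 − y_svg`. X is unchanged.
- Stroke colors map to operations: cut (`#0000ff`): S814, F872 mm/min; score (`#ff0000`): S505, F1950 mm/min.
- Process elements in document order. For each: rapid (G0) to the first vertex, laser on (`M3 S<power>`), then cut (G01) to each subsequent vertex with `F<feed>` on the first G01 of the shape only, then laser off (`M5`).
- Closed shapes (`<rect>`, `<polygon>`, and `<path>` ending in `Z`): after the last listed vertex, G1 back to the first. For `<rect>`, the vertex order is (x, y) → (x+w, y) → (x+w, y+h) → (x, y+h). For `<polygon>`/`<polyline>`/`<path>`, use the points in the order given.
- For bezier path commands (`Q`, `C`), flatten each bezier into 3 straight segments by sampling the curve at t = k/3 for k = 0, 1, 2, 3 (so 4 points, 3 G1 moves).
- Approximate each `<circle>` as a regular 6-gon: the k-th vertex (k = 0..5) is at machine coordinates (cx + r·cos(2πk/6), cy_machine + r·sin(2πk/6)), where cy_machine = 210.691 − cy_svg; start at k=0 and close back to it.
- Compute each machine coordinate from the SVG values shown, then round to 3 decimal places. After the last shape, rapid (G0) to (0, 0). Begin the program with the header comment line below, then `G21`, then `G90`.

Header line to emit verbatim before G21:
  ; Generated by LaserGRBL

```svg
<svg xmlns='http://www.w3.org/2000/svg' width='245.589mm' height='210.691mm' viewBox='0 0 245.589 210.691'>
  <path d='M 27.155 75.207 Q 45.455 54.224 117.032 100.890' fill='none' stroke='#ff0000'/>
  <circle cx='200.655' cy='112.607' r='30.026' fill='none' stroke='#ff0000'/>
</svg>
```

Since the viewBox matches the mm dimensions, user units are millimetres directly. The only transform is the Y-flip y_m = 210.691 − y_svg.

Shape 1 is a quadratic bezier drawn with `<path>`. Its stroke #ff0000 means score at S505, F1950. After flipping Y the toolpath is (27.155,135.484) → (45.275,141.956) → (75.234,133.395) → (117.032,109.801).

Shape 2 is a circle drawn with `<circle>`. Its stroke #ff0000 means score at S505, F1950. After flipping Y the toolpath is (230.681,98.084) → (215.668,124.087) → (185.642,124.087) → (170.629,98.084) → (185.642,72.081) → (215.668,72.081) → (230.681,98.084), returning to the start.

; Generated by LaserGRBL
G21
G90
G0 X27.155 Y135.484
M3 S505
G01 X45.275 Y141.956 F1950
G01 X75.234 Y133.395
G01 X117.032 Y109.801
M5
G0 X230.681 Y98.084
M3 S505
G01 X215.668 Y124.087 F1950
G01 X185.642 Y124.087
G01 X170.629 Y98.084
G01 X185.642 Y72.081
G01 X215.668 Y72.081
G01 X230.681 Y98.084
M5
G0 X0.000 Y0.000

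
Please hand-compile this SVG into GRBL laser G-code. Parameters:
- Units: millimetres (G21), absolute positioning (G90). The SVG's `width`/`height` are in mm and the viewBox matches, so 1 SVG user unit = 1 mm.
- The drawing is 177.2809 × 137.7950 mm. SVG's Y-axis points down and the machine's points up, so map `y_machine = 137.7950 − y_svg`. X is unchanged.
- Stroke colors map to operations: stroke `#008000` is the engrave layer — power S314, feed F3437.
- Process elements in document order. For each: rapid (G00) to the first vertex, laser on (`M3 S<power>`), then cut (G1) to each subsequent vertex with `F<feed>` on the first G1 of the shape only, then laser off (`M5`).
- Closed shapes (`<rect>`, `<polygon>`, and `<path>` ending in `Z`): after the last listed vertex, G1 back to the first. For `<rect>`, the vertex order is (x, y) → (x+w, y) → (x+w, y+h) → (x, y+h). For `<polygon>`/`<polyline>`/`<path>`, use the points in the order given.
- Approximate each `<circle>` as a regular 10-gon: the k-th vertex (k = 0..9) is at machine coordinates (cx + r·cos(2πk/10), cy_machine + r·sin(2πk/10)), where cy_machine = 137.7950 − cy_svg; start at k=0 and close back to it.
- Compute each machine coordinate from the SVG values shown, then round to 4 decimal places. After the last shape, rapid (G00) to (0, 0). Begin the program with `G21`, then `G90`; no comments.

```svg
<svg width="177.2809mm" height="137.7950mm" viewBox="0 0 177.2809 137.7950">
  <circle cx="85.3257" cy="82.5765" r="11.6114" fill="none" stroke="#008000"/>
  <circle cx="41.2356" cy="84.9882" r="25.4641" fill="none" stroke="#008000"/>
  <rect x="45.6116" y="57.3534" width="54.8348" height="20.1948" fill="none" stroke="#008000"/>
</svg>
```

Since the viewBox matches the mm dimensions, user units are millimetres directly. The only transform is the Y-flip y_m = 137.7950 − y_svg.

Shape 1 is a circle drawn with `<circle>`. Its stroke #008000 means engrave at S314, F3437. After flipping Y the toolpath is (96.9371,55.2185) → (94.7195,62.0435) → (88.9138,66.2616) → (81.7376,66.2616) → (75.9319,62.0435) → (73.7143,55.2185) → (75.9319,48.3935) → (81.7376,44.1754) → (88.9138,44.1754) → (94.7195,48.3935) → (96.9371,55.2185), returning to the start.

Shape 2 is a circle drawn with `<circle>`. Its stroke #008000 means engrave at S314, F3437. After flipping Y the toolpath is (66.6997,52.8068) → (61.8365,67.7742) → (49.1044,77.0246) → (33.3668,77.0246) → (20.6347,67.7742) → (15.7715,52.8068) → (20.6347,37.8394) → (33.3668,28.5890) → (49.1044,28.5890) → (61.8365,37.8394) → (66.6997,52.8068), returning to the start.

Shape 3 is a rectangle drawn with `<rect>`. Its stroke #008000 means engrave at S314, F3437. After flipping Y the toolpath is (45.6116,80.4416) → (100.4464,80.4416) → (100.4464,60.2468) → (45.6116,60.2468) → (45.6116,80.4416), returning to the start.

G21
G90
G00 X96.9371 Y55.2185
M3 S314
G1 X94.7195 Y62.0435 F3437
G1 X88.9138 Y66.2616
G1 X81.7376 Y66.2616
G1 X75.9319 Y62.0435
G1 X73.7143 Y55.2185
G1 X75.9319 Y48.3935
G1 X81.7376 Y44.1754
G1 X88.9138 Y44.1754
G1 X94.7195 Y48.3935
G1 X96.9371 Y55.2185
M5
G00 X66.6997 Y52.8068
M3 S314
G1 X61.8365 Y67.7742 F3437
G1 X49.1044 Y77.0246
G1 X33.3668 Y77.0246
G1 X20.6347 Y67.7742
G1 X15.7715 Y52.8068
G1 X20.6347 Y37.8394
G1 X33.3668 Y28.5890
G1 X49.1044 Y28.5890
G1 X61.8365 Y37.8394
G1 X66.6997 Y52.8068
M5
G00 X45.6116 Y80.4416
M3 S314
G1 X100.4464 Y80.4416 F3437
G1 X100.4464 Y60.2468
G1 X45.6116 Y60.2468
G1 X45.6116 Y80.4416
M5
G00 X0.0000 Y0.0000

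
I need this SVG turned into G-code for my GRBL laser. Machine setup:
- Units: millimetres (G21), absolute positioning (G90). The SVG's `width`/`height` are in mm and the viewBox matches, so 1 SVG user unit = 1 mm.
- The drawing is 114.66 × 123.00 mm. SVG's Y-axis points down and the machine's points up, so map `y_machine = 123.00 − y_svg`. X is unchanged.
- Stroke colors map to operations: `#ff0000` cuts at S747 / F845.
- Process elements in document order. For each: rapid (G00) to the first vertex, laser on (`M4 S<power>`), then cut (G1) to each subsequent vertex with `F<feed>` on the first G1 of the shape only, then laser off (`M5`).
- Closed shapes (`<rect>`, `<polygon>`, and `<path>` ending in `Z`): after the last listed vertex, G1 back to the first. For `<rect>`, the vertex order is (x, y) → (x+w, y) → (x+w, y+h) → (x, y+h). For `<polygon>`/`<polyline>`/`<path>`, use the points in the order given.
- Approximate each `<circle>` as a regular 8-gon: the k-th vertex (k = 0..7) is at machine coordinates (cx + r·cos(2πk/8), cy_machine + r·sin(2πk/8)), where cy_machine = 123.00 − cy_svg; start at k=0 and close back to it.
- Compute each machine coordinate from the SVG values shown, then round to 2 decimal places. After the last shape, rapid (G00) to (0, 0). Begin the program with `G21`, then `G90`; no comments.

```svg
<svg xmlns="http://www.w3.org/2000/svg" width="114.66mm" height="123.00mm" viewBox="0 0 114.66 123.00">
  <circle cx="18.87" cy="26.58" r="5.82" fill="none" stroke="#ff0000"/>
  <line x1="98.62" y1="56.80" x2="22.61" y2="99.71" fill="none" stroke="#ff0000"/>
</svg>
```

G21
G90
G00 X24.69 Y96.42
M4 S747
G1 X22.99 Y100.54 F845
G1 X18.87 Y102.24
G1 X14.75 Y100.54
G1 X13.05 Y96.42
G1 X14.75 Y92.30
G1 X18.87 Y90.60
G1 X22.99 Y92.30
G1 X24.69 Y96.42
M5
G00 X98.62 Y66.20
M4 S747
G1 X22.61 Y23.29 F845
M5
G00 X0.00 Y0.00

1 u = 1 mm; y_m = 123.00 − y.

[1] `<circle>` circle, #ff0000→cut S747 F845: (24.69,96.42) → (22.99,100.54) → (18.87,102.24) → (14.75,100.54) → (13.05,96.42) → (14.75,92.30) → (18.87,90.60) → (22.99,92.30) → (24.69,96.42) (closed)

[2] `<line>` line segment, #ff0000→cut S747 F845: (98.62,66.20) → (22.61,23.29)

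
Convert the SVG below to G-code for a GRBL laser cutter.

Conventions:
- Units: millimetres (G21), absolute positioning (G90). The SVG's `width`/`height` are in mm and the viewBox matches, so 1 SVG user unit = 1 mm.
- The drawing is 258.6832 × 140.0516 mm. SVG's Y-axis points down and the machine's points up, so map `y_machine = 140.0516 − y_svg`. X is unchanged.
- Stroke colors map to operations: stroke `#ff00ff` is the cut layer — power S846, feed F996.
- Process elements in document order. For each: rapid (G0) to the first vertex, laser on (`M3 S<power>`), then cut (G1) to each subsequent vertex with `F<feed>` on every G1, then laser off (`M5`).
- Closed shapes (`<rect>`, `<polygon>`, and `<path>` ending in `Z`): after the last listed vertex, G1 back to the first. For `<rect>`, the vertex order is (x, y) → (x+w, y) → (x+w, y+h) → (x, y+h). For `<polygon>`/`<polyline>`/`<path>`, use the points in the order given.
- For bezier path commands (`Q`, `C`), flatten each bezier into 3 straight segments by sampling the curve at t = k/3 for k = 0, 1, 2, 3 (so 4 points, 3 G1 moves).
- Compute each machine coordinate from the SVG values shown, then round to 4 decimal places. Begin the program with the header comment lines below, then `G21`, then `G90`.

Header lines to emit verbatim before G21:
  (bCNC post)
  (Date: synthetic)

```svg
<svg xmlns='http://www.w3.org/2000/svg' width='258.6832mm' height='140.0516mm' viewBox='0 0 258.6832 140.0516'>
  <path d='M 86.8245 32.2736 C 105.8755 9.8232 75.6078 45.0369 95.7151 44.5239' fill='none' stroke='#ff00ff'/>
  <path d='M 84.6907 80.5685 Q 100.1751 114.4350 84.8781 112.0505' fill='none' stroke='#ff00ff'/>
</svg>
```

1 u = 1 mm; y_m = 140.0516 − y.

[1] `<path>` cubic bezier, #ff00ff→cut S846 F996: (86.8245,107.7780) → (93.1283,114.4660) → (88.7071,103.4647) → (95.7151,95.5277)

[2] `<path>` quadratic bezier, #ff00ff→cut S846 F996: (84.6907,59.4831) → (91.5935,40.9333) → (91.6559,30.4393) → (84.8781,28.0011)

(bCNC post)
(Date: synthetic)
G21
G90
G0 X86.8245 Y107.7780
M3 S846
G1 X93.1283 Y114.4660 F996
G1 X88.7071 Y103.4647 F996
G1 X95.7151 Y95.5277 F996
M5
G0 X84.6907 Y59.4831
M3 S846
G1 X91.5935 Y40.9333 F996
G1 X91.6559 Y30.4393 F996
G1 X84.8781 Y28.0011 F996
M5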